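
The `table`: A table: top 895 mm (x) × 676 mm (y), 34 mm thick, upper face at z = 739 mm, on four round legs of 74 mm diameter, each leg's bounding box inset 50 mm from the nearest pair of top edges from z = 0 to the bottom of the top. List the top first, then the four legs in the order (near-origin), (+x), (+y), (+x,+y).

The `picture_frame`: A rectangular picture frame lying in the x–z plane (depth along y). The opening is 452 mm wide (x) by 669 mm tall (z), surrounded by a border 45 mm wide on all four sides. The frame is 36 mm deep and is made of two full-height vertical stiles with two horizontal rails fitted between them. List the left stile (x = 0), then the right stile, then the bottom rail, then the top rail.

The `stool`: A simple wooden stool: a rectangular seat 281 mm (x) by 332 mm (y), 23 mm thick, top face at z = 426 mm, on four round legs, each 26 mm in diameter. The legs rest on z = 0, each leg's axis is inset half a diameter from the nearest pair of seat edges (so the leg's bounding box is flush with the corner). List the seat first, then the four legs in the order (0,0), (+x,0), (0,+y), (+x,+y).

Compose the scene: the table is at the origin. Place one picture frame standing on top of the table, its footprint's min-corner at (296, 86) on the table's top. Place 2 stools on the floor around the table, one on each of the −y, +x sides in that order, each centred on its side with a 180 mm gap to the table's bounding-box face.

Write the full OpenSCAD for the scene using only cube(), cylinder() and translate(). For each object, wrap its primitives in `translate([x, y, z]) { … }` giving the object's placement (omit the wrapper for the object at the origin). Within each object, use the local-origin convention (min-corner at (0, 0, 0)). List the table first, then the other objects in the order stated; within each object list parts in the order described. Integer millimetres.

translate([0, 0, 705]) cube([895, 676, 34]);
translate([87, 87, 0]) cylinder(h = 705, r = 37);
translate([808, 87, 0]) cylinder(h = 705, r = 37);
translate([87, 589, 0]) cylinder(h = 705, r = 37);
translate([808, 589, 0]) cylinder(h = 705, r = 37);
translate([296, 86, 739]) {
  cube([45, 36, 759]);
  translate([497, 0, 0]) cube([45, 36, 759]);
  translate([45, 0, 0]) cube([452, 36, 45]);
  translate([45, 0, 714]) cube([452, 36, 45]);
}
translate([307, -512, 0]) {
  translate([0, 0, 403]) cube([281, 332, 23]);
  translate([13, 13, 0]) cylinder(h = 403, r = 13);
  translate([268, 13, 0]) cylinder(h = 403, r = 13);
  translate([13, 319, 0]) cylinder(h = 403, r = 13);
  translate([268, 319, 0]) cylinder(h = 403, r = 13);
}
translate([1075, 172, 0]) {
  translate([0, 0, 403]) cube([281, 332, 23]);
  translate([13, 13, 0]) cylinder(h = 403, r = 13);
  translate([268, 13, 0]) cylinder(h = 403, r = 13);
  translate([13, 319, 0]) cylinder(h = 403, r = 13);
  translate([268, 319, 0]) cylinder(h = 403, r = 13);
}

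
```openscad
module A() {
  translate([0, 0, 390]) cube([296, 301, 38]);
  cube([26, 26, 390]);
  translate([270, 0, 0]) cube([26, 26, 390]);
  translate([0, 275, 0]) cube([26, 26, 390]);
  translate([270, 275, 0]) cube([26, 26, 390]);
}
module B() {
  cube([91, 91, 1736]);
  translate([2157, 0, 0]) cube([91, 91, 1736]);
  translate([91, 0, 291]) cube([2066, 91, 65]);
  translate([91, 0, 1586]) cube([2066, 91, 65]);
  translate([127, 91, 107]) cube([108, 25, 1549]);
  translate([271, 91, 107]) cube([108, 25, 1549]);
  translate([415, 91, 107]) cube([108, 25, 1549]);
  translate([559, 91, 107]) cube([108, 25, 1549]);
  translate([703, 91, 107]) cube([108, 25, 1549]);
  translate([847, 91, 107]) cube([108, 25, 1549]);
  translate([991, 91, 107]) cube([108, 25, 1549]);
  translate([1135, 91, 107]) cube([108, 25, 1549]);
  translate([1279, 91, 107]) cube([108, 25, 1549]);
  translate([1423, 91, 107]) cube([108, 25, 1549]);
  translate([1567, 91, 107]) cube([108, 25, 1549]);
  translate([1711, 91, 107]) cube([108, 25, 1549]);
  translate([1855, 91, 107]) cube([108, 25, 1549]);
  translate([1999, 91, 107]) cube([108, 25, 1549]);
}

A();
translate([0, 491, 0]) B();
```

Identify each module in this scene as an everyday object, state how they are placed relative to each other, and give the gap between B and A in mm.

A is a stool. B is a fence section. The fence section is on the floor beside the stool on its +y side. The gap between the fence section and the stool is 190 mm.

The fence section's nearest face is 190 mm from the stool's +y face.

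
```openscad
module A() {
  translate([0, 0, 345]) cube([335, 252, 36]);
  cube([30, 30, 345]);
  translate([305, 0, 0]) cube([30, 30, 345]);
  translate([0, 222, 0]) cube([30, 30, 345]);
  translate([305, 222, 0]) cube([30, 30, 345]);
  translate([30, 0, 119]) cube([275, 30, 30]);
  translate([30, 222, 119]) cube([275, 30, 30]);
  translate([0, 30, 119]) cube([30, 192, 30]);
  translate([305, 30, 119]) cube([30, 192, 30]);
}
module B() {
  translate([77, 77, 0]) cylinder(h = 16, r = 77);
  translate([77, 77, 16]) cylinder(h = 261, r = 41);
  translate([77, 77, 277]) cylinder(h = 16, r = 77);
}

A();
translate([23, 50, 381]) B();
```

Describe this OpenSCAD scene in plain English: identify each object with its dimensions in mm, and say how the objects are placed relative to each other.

A is a simple wooden stool: a rectangular seat 335 mm (x) by 252 mm (y), 36 mm thick, top face at z = 381 mm, on four square legs, each 30×30 mm in cross-section. The legs rest on z = 0, each flush with a corner of the seat. Four stretchers, 30 mm wide and 30 mm tall, connect adjacent legs with their undersides at z = 119 mm, each running between the inner faces of the legs it joins and aligned with the legs' outer faces on the other axis.

B is a spool: two coaxial disc flanges of radius 77 mm and thickness 16 mm, joined by a core cylinder of radius 41 mm and height 261 mm. The lower flange rests on z = 0 and the three cylinders share a vertical axis.

The spool is on top of the stool.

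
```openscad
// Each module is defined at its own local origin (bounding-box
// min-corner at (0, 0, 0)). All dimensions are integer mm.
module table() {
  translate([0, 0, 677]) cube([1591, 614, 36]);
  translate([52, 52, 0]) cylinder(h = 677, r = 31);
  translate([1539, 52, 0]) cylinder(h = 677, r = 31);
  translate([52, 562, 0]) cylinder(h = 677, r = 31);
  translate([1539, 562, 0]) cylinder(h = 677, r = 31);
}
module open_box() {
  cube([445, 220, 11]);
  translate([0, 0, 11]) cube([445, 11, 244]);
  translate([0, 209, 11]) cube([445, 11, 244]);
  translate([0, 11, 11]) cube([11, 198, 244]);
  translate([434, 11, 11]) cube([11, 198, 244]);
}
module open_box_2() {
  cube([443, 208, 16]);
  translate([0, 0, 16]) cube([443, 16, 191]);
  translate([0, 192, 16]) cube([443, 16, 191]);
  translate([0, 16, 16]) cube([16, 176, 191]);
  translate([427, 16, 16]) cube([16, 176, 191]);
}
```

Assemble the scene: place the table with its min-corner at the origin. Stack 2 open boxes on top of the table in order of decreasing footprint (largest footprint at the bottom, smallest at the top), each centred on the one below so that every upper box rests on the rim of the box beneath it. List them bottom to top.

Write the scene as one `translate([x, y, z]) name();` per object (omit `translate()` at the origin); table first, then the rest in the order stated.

table();
translate([573, 197, 713]) open_box();
translate([574, 203, 968]) open_box_2();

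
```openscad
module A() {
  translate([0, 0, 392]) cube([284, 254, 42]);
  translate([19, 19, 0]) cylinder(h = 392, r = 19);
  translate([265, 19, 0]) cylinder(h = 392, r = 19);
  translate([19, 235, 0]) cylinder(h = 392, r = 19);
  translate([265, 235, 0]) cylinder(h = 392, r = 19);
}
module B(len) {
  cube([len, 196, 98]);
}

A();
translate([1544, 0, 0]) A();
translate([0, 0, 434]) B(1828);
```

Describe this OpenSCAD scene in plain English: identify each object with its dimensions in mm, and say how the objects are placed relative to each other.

A is a simple wooden stool: a rectangular seat 284 mm (x) by 254 mm (y), 42 mm thick, top face at z = 434 mm, on four round legs, each 38 mm in diameter. The legs rest on z = 0, each leg's axis is inset half a diameter from the nearest pair of seat edges (so the leg's bounding box is flush with the corner).

B is a rectangular beam 1828 mm long (x), 196 mm deep (y), 98 mm thick (z).

The beam spans the tops of two stools placed 1260 mm apart, resting at z = 434 mm.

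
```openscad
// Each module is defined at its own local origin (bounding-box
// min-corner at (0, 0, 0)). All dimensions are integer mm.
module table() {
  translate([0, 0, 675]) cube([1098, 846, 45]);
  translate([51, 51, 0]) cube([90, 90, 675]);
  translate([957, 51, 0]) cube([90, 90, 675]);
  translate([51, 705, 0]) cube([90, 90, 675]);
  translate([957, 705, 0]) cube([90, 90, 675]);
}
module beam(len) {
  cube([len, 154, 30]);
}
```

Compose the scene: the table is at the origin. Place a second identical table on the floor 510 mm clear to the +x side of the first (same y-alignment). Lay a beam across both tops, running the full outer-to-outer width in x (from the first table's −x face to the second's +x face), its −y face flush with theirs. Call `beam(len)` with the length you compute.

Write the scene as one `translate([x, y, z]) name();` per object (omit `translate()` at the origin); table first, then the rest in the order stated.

table();
translate([1608, 0, 0]) table();
translate([0, 0, 720]) beam(2706);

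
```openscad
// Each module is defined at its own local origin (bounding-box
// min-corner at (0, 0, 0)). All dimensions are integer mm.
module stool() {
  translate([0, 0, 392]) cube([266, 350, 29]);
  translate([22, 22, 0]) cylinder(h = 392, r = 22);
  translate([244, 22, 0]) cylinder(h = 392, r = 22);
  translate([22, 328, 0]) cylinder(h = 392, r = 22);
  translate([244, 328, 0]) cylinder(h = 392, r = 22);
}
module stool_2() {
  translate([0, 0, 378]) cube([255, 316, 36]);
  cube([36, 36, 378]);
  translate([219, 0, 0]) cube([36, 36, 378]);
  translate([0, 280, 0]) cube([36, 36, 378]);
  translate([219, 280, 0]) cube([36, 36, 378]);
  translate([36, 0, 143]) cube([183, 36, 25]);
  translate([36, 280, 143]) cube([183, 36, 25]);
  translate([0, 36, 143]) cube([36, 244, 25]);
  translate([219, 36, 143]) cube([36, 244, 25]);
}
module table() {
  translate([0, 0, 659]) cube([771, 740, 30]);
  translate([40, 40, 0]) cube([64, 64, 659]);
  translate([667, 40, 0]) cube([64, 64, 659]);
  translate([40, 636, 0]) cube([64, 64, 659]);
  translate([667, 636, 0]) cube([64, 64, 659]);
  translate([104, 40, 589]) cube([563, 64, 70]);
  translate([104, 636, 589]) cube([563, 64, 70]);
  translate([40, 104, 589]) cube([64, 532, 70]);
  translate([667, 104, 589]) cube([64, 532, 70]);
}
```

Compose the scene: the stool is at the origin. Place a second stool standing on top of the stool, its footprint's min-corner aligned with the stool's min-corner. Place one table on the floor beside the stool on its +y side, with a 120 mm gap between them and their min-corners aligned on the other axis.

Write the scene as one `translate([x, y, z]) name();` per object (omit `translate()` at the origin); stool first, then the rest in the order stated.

stool();
translate([0, 0, 421]) stool_2();
translate([0, 470, 0]) table();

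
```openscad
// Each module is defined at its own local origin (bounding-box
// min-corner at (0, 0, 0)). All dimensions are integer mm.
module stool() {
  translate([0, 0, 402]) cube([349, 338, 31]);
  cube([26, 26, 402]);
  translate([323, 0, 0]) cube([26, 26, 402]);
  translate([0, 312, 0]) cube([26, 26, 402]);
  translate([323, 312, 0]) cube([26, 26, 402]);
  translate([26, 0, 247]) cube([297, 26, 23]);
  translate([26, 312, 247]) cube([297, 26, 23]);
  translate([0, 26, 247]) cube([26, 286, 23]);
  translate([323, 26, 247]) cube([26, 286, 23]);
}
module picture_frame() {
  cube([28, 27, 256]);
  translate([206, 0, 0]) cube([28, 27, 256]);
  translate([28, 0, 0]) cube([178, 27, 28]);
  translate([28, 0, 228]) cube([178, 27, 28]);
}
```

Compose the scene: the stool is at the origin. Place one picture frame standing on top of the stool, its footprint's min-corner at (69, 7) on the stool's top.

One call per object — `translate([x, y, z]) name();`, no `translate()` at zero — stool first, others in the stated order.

stool();
translate([69, 7, 433]) picture_frame();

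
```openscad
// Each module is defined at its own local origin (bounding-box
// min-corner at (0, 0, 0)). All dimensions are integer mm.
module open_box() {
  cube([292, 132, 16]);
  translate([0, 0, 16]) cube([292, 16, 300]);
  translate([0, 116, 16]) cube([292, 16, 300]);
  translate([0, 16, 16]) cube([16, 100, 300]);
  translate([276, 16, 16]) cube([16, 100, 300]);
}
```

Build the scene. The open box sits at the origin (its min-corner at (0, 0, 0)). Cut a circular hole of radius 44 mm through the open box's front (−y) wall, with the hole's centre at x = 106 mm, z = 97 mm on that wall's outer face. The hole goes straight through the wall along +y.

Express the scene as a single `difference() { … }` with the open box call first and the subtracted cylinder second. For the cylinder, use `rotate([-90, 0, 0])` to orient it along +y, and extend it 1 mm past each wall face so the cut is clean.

difference() {
  open_box();
  translate([106, -1, 97]) rotate([-90, 0, 0]) cylinder(h = 18, r = 44);
}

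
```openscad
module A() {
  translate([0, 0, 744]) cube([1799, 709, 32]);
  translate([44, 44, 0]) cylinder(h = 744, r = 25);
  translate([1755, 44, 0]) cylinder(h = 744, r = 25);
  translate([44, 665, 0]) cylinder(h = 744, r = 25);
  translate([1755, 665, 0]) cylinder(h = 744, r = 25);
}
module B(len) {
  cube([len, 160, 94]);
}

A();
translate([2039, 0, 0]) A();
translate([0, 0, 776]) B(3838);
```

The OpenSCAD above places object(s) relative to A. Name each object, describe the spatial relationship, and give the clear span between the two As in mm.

A is a table. B is a beam. A beam spans the tops of two tables. The clear span between the two tables is 240 mm.

Second table starts at x = 2039; first ends at x = 1799; clear span = 2039 − 1799 = 240 mm.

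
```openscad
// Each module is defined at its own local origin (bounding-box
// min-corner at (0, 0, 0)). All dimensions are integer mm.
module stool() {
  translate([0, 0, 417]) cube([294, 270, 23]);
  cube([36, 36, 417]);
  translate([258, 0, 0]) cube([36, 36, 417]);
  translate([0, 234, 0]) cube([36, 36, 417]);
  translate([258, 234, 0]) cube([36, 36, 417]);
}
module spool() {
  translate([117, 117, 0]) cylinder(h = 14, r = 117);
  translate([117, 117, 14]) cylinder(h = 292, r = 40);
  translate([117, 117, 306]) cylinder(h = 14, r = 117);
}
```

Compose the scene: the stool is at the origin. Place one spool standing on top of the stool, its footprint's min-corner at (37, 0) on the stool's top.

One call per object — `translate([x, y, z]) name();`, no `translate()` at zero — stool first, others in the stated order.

stool();
translate([37, 0, 440]) spool();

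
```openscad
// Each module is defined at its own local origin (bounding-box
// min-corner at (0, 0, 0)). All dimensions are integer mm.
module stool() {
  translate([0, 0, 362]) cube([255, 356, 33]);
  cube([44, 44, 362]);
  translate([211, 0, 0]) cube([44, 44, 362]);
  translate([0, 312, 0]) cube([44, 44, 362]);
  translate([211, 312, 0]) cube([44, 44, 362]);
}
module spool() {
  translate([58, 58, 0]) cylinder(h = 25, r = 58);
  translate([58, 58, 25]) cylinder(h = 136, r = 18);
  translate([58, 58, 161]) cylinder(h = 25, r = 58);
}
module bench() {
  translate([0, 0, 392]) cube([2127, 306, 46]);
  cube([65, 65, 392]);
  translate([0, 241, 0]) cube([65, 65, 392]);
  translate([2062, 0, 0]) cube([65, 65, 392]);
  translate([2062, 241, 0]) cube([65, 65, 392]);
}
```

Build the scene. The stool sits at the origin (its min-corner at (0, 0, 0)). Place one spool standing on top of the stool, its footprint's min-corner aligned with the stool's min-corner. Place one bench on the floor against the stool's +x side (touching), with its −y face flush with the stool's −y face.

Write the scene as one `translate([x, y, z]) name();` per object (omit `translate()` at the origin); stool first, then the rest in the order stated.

stool();
translate([0, 0, 395]) spool();
translate([255, 0, 0]) bench();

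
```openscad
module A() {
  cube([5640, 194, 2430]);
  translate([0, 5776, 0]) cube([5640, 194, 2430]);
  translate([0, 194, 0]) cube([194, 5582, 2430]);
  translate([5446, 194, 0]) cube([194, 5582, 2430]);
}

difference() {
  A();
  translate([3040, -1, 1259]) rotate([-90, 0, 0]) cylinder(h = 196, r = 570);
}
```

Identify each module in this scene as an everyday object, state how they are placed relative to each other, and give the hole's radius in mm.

A is a house frame. The house frame has a circular hole through its front wall. The hole's radius is 570 mm.

The subtracted cylinder has r = 570 mm.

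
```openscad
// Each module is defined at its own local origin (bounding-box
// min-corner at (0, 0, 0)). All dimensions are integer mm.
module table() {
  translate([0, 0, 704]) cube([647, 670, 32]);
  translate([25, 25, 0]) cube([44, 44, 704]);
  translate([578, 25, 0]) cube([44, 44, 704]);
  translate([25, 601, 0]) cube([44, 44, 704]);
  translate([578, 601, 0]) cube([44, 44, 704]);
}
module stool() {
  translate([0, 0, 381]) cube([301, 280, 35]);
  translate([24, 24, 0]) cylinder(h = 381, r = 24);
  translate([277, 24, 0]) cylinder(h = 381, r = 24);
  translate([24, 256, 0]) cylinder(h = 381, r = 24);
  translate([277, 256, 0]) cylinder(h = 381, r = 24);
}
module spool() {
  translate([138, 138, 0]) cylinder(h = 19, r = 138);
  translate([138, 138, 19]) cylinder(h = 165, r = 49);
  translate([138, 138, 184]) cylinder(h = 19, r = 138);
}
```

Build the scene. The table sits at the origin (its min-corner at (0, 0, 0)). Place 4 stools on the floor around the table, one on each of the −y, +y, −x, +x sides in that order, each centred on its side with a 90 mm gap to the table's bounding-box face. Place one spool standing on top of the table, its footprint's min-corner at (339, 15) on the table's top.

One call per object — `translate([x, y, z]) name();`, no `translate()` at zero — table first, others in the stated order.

table();
translate([173, -370, 0]) stool();
translate([173, 760, 0]) stool();
translate([-391, 195, 0]) stool();
translate([737, 195, 0]) stool();
translate([339, 15, 736]) spool();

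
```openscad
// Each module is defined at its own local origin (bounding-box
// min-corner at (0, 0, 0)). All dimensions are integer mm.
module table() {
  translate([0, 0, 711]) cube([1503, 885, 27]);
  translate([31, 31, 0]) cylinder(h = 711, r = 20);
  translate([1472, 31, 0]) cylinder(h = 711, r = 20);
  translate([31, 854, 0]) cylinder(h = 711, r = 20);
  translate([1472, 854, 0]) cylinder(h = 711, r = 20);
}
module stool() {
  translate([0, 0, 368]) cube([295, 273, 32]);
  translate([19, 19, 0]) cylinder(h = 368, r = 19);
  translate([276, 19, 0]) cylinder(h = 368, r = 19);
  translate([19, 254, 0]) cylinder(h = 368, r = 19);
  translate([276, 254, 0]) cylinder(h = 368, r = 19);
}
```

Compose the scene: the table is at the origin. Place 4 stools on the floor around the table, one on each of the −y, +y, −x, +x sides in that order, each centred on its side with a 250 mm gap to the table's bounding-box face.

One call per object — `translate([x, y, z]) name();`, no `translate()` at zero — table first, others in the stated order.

table();
translate([604, -523, 0]) stool();
translate([604, 1135, 0]) stool();
translate([-545, 306, 0]) stool();
translate([1753, 306, 0]) stool();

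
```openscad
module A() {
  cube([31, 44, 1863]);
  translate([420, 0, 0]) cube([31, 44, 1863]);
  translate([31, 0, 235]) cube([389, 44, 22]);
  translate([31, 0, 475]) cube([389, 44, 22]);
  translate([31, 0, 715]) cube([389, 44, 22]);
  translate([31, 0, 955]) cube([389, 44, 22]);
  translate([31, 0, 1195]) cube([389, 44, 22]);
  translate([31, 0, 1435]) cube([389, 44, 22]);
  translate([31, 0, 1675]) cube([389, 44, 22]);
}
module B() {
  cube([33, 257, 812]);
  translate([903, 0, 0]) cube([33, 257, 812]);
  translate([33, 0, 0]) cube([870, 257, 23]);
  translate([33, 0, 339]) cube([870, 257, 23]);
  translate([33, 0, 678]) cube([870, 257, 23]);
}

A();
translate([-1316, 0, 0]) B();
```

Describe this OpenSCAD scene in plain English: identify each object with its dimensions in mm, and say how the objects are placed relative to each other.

A is a straight ladder. Two 31×44 mm vertical rails, 1863 mm tall, stand 451 mm apart (outside-to-outside) with their front faces coplanar on the −y side. 7 rungs, each 44 mm deep and 22 mm tall, span between the inner faces of the rails, front faces flush with the rails. The lowest rung's underside is at z = 235 mm and rungs are spaced 240 mm apart (underside to underside).

B is an open bookshelf. Two side panels, each 33 mm thick, 257 mm deep and 812 mm tall, stand 936 mm apart (outside-to-outside). Between them sit 3 shelves, each 23 mm thick and 257 mm deep, spanning the full gap between the sides. The bottom shelf rests on the floor (its underside at z = 0) and the clear gap between one shelf's top and the next shelf's underside is 316 mm.

The bookshelf is on the floor beside the ladder on its −x side.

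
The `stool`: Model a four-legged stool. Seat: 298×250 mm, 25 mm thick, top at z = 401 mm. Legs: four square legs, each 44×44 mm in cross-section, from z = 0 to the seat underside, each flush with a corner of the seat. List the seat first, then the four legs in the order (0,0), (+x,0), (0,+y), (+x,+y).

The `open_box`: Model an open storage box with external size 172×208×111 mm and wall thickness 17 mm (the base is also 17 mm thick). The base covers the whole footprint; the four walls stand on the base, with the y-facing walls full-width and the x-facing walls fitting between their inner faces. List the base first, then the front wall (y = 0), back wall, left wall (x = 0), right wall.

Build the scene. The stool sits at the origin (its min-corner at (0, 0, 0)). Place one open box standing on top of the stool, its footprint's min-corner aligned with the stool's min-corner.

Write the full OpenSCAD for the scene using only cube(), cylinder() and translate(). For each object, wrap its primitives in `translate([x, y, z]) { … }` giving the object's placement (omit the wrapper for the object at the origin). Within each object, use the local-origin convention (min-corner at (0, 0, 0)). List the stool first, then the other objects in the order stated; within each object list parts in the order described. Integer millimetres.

translate([0, 0, 376]) cube([298, 250, 25]);
cube([44, 44, 376]);
translate([254, 0, 0]) cube([44, 44, 376]);
translate([0, 206, 0]) cube([44, 44, 376]);
translate([254, 206, 0]) cube([44, 44, 376]);
translate([0, 0, 401]) {
  cube([172, 208, 17]);
  translate([0, 0, 17]) cube([172, 17, 94]);
  translate([0, 191, 17]) cube([172, 17, 94]);
  translate([0, 17, 17]) cube([17, 174, 94]);
  translate([155, 17, 17]) cube([17, 174, 94]);
}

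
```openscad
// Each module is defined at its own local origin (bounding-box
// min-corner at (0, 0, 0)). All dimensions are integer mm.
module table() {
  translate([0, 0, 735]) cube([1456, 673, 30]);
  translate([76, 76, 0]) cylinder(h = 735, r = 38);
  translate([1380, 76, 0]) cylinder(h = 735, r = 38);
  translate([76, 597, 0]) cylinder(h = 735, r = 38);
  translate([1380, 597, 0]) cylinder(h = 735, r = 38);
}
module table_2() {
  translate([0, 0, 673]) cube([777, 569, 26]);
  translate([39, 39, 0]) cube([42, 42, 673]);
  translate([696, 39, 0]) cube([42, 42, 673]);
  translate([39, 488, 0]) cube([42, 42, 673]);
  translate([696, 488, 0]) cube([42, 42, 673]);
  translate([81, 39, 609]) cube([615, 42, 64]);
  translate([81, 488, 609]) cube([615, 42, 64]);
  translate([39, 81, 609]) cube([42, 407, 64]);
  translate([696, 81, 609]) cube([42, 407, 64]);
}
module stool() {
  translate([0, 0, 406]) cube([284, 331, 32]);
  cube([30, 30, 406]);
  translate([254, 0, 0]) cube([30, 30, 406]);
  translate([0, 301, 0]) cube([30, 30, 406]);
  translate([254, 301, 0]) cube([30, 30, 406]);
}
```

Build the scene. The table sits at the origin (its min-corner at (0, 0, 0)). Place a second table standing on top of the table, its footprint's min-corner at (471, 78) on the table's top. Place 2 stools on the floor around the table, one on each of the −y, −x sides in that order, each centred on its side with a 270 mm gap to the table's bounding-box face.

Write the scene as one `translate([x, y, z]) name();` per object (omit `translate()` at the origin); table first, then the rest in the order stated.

table();
translate([471, 78, 765]) table_2();
translate([586, -601, 0]) stool();
translate([-554, 171, 0]) stool();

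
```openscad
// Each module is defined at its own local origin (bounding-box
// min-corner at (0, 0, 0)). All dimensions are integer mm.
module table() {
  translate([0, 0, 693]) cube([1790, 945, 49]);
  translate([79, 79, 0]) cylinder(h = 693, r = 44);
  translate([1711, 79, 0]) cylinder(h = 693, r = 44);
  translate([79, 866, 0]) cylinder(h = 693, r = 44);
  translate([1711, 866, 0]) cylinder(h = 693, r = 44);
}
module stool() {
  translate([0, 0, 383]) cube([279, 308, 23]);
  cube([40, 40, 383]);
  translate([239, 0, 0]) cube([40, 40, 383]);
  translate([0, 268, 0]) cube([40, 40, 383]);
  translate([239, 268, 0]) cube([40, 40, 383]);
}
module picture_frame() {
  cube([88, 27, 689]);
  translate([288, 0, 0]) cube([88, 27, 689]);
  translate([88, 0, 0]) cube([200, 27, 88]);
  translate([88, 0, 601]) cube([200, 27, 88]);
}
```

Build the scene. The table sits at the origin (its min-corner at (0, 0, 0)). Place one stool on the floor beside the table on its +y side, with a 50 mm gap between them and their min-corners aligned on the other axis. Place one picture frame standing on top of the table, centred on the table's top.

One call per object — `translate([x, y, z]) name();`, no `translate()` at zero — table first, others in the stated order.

table();
translate([0, 995, 0]) stool();
translate([707, 459, 742]) picture_frame();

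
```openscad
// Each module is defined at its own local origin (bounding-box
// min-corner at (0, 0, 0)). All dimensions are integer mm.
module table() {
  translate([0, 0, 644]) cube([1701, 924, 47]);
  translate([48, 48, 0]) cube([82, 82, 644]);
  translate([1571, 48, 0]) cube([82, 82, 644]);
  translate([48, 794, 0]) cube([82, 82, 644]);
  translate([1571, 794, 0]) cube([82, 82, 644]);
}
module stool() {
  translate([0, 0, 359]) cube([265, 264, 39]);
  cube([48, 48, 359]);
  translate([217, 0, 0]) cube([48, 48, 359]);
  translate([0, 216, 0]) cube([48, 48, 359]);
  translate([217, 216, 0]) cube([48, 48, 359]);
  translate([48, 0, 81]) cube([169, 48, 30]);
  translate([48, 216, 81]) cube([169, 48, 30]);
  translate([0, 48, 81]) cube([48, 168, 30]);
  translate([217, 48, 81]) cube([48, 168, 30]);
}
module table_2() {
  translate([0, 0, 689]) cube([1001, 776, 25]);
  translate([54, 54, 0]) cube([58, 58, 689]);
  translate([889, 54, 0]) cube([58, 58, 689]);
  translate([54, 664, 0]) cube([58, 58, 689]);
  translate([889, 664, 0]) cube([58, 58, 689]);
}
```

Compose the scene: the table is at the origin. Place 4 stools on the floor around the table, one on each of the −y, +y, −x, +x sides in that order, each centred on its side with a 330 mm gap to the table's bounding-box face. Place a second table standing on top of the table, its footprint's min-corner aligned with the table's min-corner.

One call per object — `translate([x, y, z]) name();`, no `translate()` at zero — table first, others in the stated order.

table();
translate([718, -594, 0]) stool();
translate([718, 1254, 0]) stool();
translate([-595, 330, 0]) stool();
translate([2031, 330, 0]) stool();
translate([0, 0, 691]) table_2();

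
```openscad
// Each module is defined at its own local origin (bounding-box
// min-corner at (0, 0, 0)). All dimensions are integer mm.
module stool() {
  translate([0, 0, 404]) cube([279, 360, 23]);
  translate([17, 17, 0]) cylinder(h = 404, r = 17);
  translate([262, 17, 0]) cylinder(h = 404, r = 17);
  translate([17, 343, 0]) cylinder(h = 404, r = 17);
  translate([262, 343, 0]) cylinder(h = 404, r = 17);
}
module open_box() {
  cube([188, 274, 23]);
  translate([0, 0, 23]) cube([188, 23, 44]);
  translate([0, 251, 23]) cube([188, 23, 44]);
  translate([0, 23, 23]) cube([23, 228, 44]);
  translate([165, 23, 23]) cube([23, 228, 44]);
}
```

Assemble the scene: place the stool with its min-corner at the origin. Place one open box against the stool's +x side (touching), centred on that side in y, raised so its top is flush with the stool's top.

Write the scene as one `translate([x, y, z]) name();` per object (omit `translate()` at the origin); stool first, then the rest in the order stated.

stool();
translate([279, 43, 360]) open_box();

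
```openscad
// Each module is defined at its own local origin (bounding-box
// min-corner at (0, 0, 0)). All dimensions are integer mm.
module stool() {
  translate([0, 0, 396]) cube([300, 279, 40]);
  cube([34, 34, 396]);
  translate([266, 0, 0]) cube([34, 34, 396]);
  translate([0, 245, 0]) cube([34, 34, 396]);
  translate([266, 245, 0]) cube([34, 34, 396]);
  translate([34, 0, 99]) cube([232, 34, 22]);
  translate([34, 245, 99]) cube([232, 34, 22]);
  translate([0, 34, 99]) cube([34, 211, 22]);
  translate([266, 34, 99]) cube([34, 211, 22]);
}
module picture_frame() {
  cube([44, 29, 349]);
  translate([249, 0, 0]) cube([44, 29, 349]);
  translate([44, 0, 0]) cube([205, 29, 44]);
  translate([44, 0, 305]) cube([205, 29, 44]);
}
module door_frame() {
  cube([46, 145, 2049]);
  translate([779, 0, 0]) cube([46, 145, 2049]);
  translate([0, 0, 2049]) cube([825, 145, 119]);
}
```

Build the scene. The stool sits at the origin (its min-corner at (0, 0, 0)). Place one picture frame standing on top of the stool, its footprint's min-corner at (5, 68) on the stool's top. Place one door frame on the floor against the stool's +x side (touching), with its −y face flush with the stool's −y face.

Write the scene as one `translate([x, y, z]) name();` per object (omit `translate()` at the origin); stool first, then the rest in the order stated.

stool();
translate([5, 68, 436]) picture_frame();
translate([300, 0, 0]) door_frame();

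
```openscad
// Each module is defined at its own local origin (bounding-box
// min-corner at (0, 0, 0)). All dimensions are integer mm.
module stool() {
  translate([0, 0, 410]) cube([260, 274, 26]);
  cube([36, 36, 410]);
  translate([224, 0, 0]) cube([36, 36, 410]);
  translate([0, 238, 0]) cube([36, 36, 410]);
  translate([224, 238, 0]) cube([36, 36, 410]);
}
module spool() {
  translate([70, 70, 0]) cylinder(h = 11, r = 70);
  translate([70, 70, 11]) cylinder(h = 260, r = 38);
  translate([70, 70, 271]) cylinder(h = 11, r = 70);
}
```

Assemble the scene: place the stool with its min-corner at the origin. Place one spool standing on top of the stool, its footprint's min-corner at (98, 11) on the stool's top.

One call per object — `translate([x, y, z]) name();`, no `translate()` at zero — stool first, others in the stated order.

stool();
translate([98, 11, 436]) spool();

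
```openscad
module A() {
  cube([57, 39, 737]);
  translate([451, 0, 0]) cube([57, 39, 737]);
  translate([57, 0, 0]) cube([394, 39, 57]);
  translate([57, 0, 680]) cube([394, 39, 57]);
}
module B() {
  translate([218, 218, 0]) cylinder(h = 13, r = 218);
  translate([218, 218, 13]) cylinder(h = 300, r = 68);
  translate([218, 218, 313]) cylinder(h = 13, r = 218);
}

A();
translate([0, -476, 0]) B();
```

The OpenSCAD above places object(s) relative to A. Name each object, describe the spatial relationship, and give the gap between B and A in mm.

A is a picture frame. B is a spool. The spool is on the floor beside the picture frame on its −y side. The gap between the spool and the picture frame is 40 mm.

The spool's nearest face is 40 mm from the picture frame's −y face.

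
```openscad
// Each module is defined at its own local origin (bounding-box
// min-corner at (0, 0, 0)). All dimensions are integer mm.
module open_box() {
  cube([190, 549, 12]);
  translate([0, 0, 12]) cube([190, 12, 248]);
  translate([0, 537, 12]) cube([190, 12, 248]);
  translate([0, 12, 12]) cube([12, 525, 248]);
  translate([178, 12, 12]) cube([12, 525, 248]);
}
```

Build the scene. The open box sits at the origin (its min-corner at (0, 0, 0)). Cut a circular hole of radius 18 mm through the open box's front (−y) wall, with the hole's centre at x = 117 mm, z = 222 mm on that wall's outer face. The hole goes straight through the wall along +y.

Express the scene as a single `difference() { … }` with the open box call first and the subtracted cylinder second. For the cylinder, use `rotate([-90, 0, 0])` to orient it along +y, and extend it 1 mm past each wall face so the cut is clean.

difference() {
  open_box();
  translate([117, -1, 222]) rotate([-90, 0, 0]) cylinder(h = 14, r = 18);
}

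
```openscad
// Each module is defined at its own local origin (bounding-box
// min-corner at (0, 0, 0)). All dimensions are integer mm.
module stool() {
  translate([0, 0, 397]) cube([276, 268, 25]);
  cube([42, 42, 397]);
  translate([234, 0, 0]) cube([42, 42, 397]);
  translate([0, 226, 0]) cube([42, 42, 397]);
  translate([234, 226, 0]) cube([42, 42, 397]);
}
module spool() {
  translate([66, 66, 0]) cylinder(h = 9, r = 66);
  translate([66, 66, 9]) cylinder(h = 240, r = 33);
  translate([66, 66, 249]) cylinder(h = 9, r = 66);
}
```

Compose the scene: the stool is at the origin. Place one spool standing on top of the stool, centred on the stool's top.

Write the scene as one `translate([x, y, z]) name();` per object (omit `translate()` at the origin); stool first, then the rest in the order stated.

stool();
translate([72, 68, 422]) spool();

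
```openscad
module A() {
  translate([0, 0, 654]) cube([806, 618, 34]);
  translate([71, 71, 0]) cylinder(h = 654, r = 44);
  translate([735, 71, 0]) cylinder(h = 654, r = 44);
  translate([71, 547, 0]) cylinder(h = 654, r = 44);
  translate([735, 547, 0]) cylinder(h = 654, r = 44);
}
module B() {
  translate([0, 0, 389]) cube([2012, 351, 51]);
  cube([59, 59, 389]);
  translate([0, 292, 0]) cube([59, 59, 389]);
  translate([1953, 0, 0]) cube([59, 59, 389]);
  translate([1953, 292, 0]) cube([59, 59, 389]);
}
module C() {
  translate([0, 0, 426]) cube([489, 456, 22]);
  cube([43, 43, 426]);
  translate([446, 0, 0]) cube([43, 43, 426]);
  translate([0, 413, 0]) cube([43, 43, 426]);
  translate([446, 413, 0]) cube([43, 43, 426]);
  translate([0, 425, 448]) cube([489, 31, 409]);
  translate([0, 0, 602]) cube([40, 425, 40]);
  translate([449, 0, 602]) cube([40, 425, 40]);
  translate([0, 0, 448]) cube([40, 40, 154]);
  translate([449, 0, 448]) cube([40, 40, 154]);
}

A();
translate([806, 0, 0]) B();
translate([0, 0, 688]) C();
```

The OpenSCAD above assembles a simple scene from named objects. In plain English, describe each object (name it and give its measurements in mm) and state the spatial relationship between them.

A is a table: top 806 mm (x) × 618 mm (y), 34 mm thick, upper face at z = 688 mm, on four round legs of 88 mm diameter, each leg's bounding box inset 27 mm from the nearest pair of top edges, running from z = 0 to the bottom of the top.

B is a long wooden bench with a 2012 mm (x) × 351 mm (y) seat, 51 mm thick, its top surface 440 mm above the floor. Four 59 mm square legs at the seat corners, flush with the edges, run from z = 0 to the seat underside.

C is a chair. The seat is a 489×456×22 mm slab with its top at z = 448 mm, on four 43×43 mm corner legs (flush with the seat edges, standing on z = 0). A flat backrest 31 mm thick, 409 mm tall, spans the full seat width and rises from the seat top along its +y edge, rear face flush with the rear of the seat. Two armrests of 40×40 mm section run along each side from the seat's front edge to the front of the backrest, top faces 194 mm above the seat top and outer faces flush with the seat's x-edges; a 40×40 mm post under the front of each armrest stands on the seat at the front corner.

The bench is against the table's +x side, with their −y faces flush. The chair is on top of the table.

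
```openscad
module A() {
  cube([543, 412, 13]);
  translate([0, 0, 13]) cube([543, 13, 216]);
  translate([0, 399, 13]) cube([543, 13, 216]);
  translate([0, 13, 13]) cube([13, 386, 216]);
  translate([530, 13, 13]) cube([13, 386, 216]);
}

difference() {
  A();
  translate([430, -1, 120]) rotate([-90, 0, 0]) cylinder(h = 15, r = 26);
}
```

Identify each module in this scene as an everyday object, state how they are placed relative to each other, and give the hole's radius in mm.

A is an open box. The open box has a circular hole through its front wall. The hole's radius is 26 mm.

The subtracted cylinder has r = 26 mm.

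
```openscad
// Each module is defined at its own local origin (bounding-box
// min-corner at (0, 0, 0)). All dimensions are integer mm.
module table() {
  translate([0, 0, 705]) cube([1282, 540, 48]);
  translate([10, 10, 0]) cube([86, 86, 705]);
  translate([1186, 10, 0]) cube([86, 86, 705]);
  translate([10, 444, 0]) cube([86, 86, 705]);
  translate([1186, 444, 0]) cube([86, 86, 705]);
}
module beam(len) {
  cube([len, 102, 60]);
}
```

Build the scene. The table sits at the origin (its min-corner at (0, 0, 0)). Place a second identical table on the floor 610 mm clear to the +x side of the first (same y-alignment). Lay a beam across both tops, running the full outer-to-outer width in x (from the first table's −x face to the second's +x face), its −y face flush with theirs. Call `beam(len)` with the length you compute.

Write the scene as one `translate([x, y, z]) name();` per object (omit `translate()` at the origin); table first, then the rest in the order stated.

table();
translate([1892, 0, 0]) table();
translate([0, 0, 753]) beam(3174);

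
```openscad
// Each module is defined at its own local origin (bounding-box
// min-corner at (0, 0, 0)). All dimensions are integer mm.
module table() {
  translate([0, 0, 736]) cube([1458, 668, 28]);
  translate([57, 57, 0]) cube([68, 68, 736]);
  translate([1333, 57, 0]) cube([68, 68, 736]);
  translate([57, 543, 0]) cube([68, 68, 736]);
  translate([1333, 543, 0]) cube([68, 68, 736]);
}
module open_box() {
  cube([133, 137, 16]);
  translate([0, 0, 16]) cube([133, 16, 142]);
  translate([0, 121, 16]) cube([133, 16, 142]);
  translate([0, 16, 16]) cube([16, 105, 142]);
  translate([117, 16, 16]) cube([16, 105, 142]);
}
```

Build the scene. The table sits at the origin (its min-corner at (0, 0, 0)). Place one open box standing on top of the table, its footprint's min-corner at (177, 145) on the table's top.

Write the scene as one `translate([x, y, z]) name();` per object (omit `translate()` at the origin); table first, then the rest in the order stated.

table();
translate([177, 145, 764]) open_box();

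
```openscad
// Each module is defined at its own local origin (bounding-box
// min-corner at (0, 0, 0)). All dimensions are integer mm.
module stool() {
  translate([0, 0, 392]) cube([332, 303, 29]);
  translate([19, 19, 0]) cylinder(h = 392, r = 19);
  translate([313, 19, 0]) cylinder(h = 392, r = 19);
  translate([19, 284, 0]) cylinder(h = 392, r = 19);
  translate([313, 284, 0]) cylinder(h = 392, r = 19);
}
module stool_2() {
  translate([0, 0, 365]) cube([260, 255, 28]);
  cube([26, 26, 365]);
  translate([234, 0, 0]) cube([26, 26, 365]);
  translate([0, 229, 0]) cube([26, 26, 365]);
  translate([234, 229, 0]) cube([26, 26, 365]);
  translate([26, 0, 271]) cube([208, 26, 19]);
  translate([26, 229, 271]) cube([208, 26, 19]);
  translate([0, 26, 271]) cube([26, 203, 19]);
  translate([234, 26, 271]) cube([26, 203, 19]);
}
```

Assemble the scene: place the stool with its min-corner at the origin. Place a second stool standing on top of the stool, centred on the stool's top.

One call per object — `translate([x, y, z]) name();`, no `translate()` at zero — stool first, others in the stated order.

stool();
translate([36, 24, 421]) stool_2();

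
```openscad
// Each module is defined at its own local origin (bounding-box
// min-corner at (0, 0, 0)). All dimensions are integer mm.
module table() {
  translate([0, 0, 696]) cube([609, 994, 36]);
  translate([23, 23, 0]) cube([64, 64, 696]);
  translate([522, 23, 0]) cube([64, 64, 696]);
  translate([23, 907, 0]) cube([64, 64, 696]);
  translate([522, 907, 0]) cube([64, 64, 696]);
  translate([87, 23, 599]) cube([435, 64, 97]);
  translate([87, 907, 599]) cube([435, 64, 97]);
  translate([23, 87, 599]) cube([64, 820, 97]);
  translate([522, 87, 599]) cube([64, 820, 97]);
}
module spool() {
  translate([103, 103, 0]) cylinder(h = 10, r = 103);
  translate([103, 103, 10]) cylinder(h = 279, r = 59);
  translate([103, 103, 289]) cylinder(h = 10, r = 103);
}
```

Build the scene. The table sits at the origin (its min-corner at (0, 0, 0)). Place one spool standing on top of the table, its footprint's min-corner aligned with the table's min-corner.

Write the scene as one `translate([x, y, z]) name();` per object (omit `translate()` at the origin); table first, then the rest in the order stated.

table();
translate([0, 0, 732]) spool();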